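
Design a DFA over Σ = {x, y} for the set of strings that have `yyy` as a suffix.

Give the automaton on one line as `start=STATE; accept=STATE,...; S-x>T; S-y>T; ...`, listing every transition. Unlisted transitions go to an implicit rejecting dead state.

start=A; accept=D; A-x>A; A-y>B; B-x>A; B-y>C; C-x>A; C-y>D; D-x>A; D-y>D

Let each state record the length of the longest suffix of the input read so far that is also a prefix of `yyy`. B means the last symbol is `y`; C means the last 2 symbols are `yy`; D means the last 3 symbols are `yyy`. Accept only at D, where the string currently ends in `yyy`.
       x  y 
>  A   A  B 
   B   A  C 
   C   A  D 
 * D   A  D 
(> = start, * = accepting)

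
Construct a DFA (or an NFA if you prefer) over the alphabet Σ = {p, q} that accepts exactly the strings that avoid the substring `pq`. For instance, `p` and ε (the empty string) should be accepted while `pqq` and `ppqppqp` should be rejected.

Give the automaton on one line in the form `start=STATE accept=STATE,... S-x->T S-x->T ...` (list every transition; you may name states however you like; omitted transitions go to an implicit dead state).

This is the complement of 'contains `pq`'. Use the same substring-matching states — S0 through S2 holding how much of `pq` has just been matched — but flip the accepting set: everything except the trap S2 accepts.
3 states suffice.
        p   q  
>* S0   S1  S0 
 * S1   S1  S2 
   S2   S2  S2 
(> = start, * = accepting)

start=S0 accept=S0,S1 S0-p->S1 S0-q->S0 S1-p->S1 S1-q->S2 S2-p->S2 S2-q->S2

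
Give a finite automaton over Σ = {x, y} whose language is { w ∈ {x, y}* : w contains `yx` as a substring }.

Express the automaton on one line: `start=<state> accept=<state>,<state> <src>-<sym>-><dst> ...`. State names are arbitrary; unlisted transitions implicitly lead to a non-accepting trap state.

start=q0 accept=q2 q0-x->q0 q0-y->q1 q1-x->q2 q1-y->q1 q2-x->q2 q2-y->q2

Track how much of `yx` has been matched so far: state q0 is no progress, q2 is the absorbing accept state reached once `yx` has occurred. Intermediate states record partial matches; on a mismatch, fall back to the longest reusable overlap.
        x   y  
>  q0   q0  q1 
   q1   q2  q1 
 * q2   q2  q2 
(> = start, * = accepting)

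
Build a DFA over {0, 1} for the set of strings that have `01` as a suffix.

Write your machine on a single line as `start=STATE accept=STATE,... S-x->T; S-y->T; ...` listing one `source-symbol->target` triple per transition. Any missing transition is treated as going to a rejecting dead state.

Remember how much of `01` the current input suffix matches. State q0 means no match yet; q1 means the last symbol is `0`; q2 means the last 2 symbols are `01`. Only q2 accepts. On a mismatch, fall back to the longest proper suffix that is still a prefix of `01`.
A 3-state machine:
        0   1  
>  q0   q1  q0 
   q1   q1  q2 
 * q2   q1  q0 
(> = start, * = accepting)

start=q0; accept=q2; q0-0->q1; q0-1->q0; q1-0->q1; q1-1->q2; q2-0->q1; q2-1->q0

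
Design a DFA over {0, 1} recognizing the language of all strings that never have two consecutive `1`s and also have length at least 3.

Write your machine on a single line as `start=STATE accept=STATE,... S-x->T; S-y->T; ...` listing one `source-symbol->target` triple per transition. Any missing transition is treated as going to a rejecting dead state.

Handle the two conditions separately and then intersect. One (3 states) tracks partial matches of the forbidden pattern `11`; the other (5 states) tracks the input length, saturating at 4. Each combined state is a pair, one component from each; accept when both components accept. Equivalent product states are then merged.
With 8 states:
        0   1  
>  s0   s1  s2 
   s1   s3  s4 
   s2   s3  s5 
   s3   s6  s7 
   s4   s6  s5 
   s5   s5  s5 
 * s6   s6  s7 
 * s7   s6  s5 
(> = start, * = accepting)

start=s0; accept=s6,s7; s0-0->s1; s0-1->s2; s1-0->s3; s1-1->s4; s2-0->s3; s2-1->s5; s3-0->s6; s3-1->s7; s4-0->s6; s4-1->s5; s5-0->s5; s5-1->s5; s6-0->s6; s6-1->s7; s7-0->s6; s7-1->s5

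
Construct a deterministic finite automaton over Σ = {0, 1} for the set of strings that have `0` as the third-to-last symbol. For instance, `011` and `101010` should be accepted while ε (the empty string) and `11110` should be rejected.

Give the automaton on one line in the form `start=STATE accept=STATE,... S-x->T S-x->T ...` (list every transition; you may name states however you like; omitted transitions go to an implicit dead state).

A DFA must remember the last 3 symbols (since which symbol is third-to-last isn't known until the input ends). Use one state per possible window of the last ≤3 symbols; accept from those whose window starts with `0`.
          0    1  
>  S0     S1   S2 
   S1     S3   S4 
   S2     S5   S6 
   S3     S7   S8 
   S4     S9  S10 
   S5    S11  S12 
   S6    S13  S14 
 * S7     S7   S8 
 * S8     S9  S10 
 * S9    S11  S12 
 * S10   S13  S14 
   S11    S7   S8 
   S12    S9  S10 
   S13   S11  S12 
   S14   S13  S14 
(> = start, * = accepting)

start=S0 accept=S7,S8,S9,S10 S0-0->S1 S0-1->S2 S1-0->S3 S1-1->S4 S2-0->S5 S2-1->S6 S3-0->S7 S3-1->S8 S4-0->S9 S4-1->S10 S5-0->S11 S5-1->S12 S6-0->S13 S6-1->S14 S7-0->S7 S7-1->S8 S8-0->S9 S8-1->S10 S9-0->S11 S9-1->S12 S10-0->S13 S10-1->S14 S11-0->S7 S11-1->S8 S12-0->S9 S12-1->S10 S13-0->S11 S13-1->S12 S14-0->S13 S14-1->S14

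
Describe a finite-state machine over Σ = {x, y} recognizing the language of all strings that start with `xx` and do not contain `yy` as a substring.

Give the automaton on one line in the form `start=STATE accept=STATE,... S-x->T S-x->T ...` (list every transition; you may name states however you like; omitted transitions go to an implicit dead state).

Handle the two conditions separately and then intersect. One (4 states) tracks whether the input so far still matches the prefix `xx`; the other (3 states) tracks partial matches of the forbidden pattern `yy`. Each combined state is a pair, one component from each; accept when both components accept. Minimizing collapses redundant product states.
A 5-state machine:
        x   y  
>  q0   q1  q2 
   q1   q3  q2 
   q2   q2  q2 
 * q3   q3  q4 
 * q4   q3  q2 
(> = start, * = accepting)

start=q0 accept=q3,q4 q0-x->q1 q0-y->q2 q1-x->q3 q1-y->q2 q2-x->q2 q2-y->q2 q3-x->q3 q3-y->q4 q4-x->q3 q4-y->q2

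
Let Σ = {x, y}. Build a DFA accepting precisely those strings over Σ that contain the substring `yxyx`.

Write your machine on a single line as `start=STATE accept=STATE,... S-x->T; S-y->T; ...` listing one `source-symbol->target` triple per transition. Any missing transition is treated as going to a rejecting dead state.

Track how much of `yxyx` has been matched so far: state A is no progress, E is the absorbing accept state reached once `yxyx` has occurred. Intermediate states record partial matches; on a mismatch, fall back to the longest reusable overlap.
5 states suffice.
       x  y 
>  A   A  B 
   B   C  B 
   C   A  D 
   D   E  B 
 * E   E  E 
(> = start, * = accepting)

start=A; accept=E; A-x->A; A-y->B; B-x->C; B-y->B; C-x->A; C-y->D; D-x->E; D-y->B; E-x->E; E-y->E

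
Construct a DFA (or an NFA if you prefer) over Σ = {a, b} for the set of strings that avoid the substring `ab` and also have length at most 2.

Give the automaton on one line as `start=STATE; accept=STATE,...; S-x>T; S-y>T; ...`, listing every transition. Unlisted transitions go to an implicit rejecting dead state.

start=s0; accept=s0,s1,s2,s3; s0-a>s1; s0-b>s2; s1-a>s3; s1-b>s4; s2-a>s3; s2-b>s3; s3-a>s4; s3-b>s4; s4-a>s4; s4-b>s4

Build one automaton per condition and run them in lockstep. One (3 states) tracks partial matches of the forbidden pattern `ab`; the other (4 states) tracks the input length, saturating at 3. Each combined state is a pair, one component from each; accept when both components accept. Minimizing collapses redundant product states.
With 5 states:
        a   b  
>* s0   s1  s2 
 * s1   s3  s4 
 * s2   s3  s3 
 * s3   s4  s4 
   s4   s4  s4 
(> = start, * = accepting)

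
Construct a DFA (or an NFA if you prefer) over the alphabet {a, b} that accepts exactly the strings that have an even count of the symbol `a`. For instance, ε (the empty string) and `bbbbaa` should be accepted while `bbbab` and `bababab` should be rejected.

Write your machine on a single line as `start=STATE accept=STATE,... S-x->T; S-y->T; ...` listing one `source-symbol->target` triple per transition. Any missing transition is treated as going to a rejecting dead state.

The only thing that matters is how many `a`s have appeared, reduced mod 2. Use one state per residue: s0 for 0, …, s1 for 1. Reading `a` moves to the next residue; anything else stays put. s0 is accepting.
2 states suffice.
        a   b  
>* s0   s1  s0 
   s1   s0  s1 
(> = start, * = accepting)

start=s0; accept=s0; s0-a->s1; s0-b->s0; s1-a->s0; s1-b->s1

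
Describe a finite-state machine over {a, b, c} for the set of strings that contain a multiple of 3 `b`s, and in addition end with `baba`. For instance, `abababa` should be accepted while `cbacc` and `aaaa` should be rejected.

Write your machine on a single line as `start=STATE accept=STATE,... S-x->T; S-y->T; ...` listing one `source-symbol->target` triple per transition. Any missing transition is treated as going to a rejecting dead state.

start=S0; accept=S12; S0-a->S0; S0-b->S1; S0-c->S0; S1-a->S2; S1-b->S3; S1-c->S4; S2-a->S4; S2-b->S5; S2-c->S4; S3-a->S6; S3-b->S7; S3-c->S8; S4-a->S4; S4-b->S3; S4-c->S4; S5-a->S9; S5-b->S7; S5-c->S8; S6-a->S8; S6-b->S10; S6-c->S8; S7-a->S11; S7-b->S1; S7-c->S0; S8-a->S8; S8-b->S7; S8-c->S8; S9-a->S8; S9-b->S10; S9-c->S8; S10-a->S12; S10-b->S1; S10-c->S0; S11-a->S0; S11-b->S13; S11-c->S0; S12-a->S0; S12-b->S13; S12-c->S0; S13-a->S14; S13-b->S3; S13-c->S4; S14-a->S4; S14-b->S5; S14-c->S4

Run two small machines in parallel and take their product. The first has 3 states tracking the count of `b`s modulo 3; the second has 5 states tracking how much of the suffix `baba` has currently been matched. A product state is a pair (one from each), accepting exactly when both do.
          a    b    c  
>  S0     S0   S1   S0 
   S1     S2   S3   S4 
   S2     S4   S5   S4 
   S3     S6   S7   S8 
   S4     S4   S3   S4 
   S5     S9   S7   S8 
   S6     S8  S10   S8 
   S7    S11   S1   S0 
   S8     S8   S7   S8 
   S9     S8  S10   S8 
   S10   S12   S1   S0 
   S11    S0  S13   S0 
 * S12    S0  S13   S0 
   S13   S14   S3   S4 
   S14    S4   S5   S4 
(> = start, * = accepting)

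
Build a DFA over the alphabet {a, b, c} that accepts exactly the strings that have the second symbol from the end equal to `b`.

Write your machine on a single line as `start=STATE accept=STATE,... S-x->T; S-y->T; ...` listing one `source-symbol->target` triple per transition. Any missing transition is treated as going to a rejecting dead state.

start=q0; accept=q7,q8,q9; q0-a->q1; q0-b->q2; q0-c->q3; q1-a->q4; q1-b->q5; q1-c->q6; q2-a->q7; q2-b->q8; q2-c->q9; q3-a->q10; q3-b->q11; q3-c->q12; q4-a->q4; q4-b->q5; q4-c->q6; q5-a->q7; q5-b->q8; q5-c->q9; q6-a->q10; q6-b->q11; q6-c->q12; q7-a->q4; q7-b->q5; q7-c->q6; q8-a->q7; q8-b->q8; q8-c->q9; q9-a->q10; q9-b->q11; q9-c->q12; q10-a->q4; q10-b->q5; q10-c->q6; q11-a->q7; q11-b->q8; q11-c->q9; q12-a->q10; q12-b->q11; q12-c->q12

Because acceptance depends on a position counted from the end, the machine has to buffer the most recent 2 symbols. Make each state the string of the last up-to-2 symbols read; on input `x` shift the window left and append `x`. Accept when the buffered window has length 2 and begins with `b`.
          a    b    c  
>  q0     q1   q2   q3 
   q1     q4   q5   q6 
   q2     q7   q8   q9 
   q3    q10  q11  q12 
   q4     q4   q5   q6 
   q5     q7   q8   q9 
   q6    q10  q11  q12 
 * q7     q4   q5   q6 
 * q8     q7   q8   q9 
 * q9    q10  q11  q12 
   q10    q4   q5   q6 
   q11    q7   q8   q9 
   q12   q10  q11  q12 
(> = start, * = accepting)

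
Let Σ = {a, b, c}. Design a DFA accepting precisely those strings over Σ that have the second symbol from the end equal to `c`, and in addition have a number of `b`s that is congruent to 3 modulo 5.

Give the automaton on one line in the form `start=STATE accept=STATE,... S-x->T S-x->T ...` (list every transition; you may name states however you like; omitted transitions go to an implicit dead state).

start=s0 accept=s7,s8 s0-a->s0 s0-b->s1 s0-c->s0 s1-a->s1 s1-b->s2 s1-c->s1 s2-a->s2 s2-b->s3 s2-c->s4 s3-a->s3 s3-b->s5 s3-c->s6 s4-a->s2 s4-b->s7 s4-c->s4 s5-a->s5 s5-b->s0 s5-c->s5 s6-a->s7 s6-b->s5 s6-c->s8 s7-a->s3 s7-b->s5 s7-c->s6 s8-a->s7 s8-b->s5 s8-c->s8

Run two small machines in parallel and take their product. One (13 states) tracks the last 2 symbols read; the other (5 states) tracks the count of `b`s modulo 5. Each combined state is a pair, one component from each; accept when both components accept. After merging equivalent states the machine shrinks.
A 9-state machine:
        a   b   c  
>  s0   s0  s1  s0 
   s1   s1  s2  s1 
   s2   s2  s3  s4 
   s3   s3  s5  s6 
   s4   s2  s7  s4 
   s5   s5  s0  s5 
   s6   s7  s5  s8 
 * s7   s3  s5  s6 
 * s8   s7  s5  s8 
(> = start, * = accepting)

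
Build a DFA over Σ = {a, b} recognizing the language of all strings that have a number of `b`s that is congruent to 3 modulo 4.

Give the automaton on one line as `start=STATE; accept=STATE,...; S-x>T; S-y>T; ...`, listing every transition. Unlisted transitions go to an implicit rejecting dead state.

The only thing that matters is how many `b`s have appeared, reduced mod 4. Use one state per residue: S0 for 0, …, S3 for 3. Reading `b` moves to the next residue; anything else stays put. S3 is accepting.
A 4-state machine:
        a   b  
>  S0   S0  S1 
   S1   S1  S2 
   S2   S2  S3 
 * S3   S3  S0 
(> = start, * = accepting)

start=S0; accept=S3; S0-a>S0; S0-b>S1; S1-a>S1; S1-b>S2; S2-a>S2; S2-b>S3; S3-a>S3; S3-b>S0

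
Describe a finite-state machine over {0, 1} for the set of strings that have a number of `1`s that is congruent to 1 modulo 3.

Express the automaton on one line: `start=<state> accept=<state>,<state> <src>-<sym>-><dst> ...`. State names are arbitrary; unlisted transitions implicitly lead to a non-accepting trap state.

start=S0 accept=S1 S0-0->S0 S0-1->S1 S1-0->S1 S1-1->S2 S2-0->S2 S2-1->S0

Keep the running count of `1`s modulo 3: each `1` advances along the cycle S0 → S1 → S2 → S0 while other symbols loop. Accept at S1.
3 states suffice.
        0   1  
>  S0   S0  S1 
 * S1   S1  S2 
   S2   S2  S0 
(> = start, * = accepting)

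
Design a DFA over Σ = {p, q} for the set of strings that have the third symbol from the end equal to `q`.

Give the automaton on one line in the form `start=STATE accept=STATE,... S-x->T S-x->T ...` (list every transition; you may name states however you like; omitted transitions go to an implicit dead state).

start=S0 accept=S11,S12,S13,S14 S0-p->S1 S0-q->S2 S1-p->S3 S1-q->S4 S2-p->S5 S2-q->S6 S3-p->S7 S3-q->S8 S4-p->S9 S4-q->S10 S5-p->S11 S5-q->S12 S6-p->S13 S6-q->S14 S7-p->S7 S7-q->S8 S8-p->S9 S8-q->S10 S9-p->S11 S9-q->S12 S10-p->S13 S10-q->S14 S11-p->S7 S11-q->S8 S12-p->S9 S12-q->S10 S13-p->S11 S13-q->S12 S14-p->S13 S14-q->S14

Because acceptance depends on a position counted from the end, the machine has to buffer the most recent 3 symbols. Make each state the string of the last up-to-3 symbols read; on input `x` shift the window left and append `x`. Accept when the buffered window has length 3 and begins with `q`.
15 states suffice.
          p    q  
>  S0     S1   S2 
   S1     S3   S4 
   S2     S5   S6 
   S3     S7   S8 
   S4     S9  S10 
   S5    S11  S12 
   S6    S13  S14 
   S7     S7   S8 
   S8     S9  S10 
   S9    S11  S12 
   S10   S13  S14 
 * S11    S7   S8 
 * S12    S9  S10 
 * S13   S11  S12 
 * S14   S13  S14 
(> = start, * = accepting)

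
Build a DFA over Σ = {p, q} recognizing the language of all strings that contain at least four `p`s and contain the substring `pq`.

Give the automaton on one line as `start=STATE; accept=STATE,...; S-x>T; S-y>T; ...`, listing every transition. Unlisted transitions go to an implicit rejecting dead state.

start=S0; accept=S8; S0-p>S1; S0-q>S0; S1-p>S2; S1-q>S3; S2-p>S4; S2-q>S5; S3-p>S5; S3-q>S3; S4-p>S6; S4-q>S7; S5-p>S7; S5-q>S5; S6-p>S6; S6-q>S8; S7-p>S8; S7-q>S7; S8-p>S8; S8-q>S8

Run two small machines in parallel and take their product. The first has 6 states tracking the count of `p`s, saturating at 5; the second has 3 states tracking whether and how much of `pq` has been seen. A product state is a pair (one from each), accepting exactly when both do. After merging equivalent states the machine shrinks.
With 9 states:
        p   q  
>  S0   S1  S0 
   S1   S2  S3 
   S2   S4  S5 
   S3   S5  S3 
   S4   S6  S7 
   S5   S7  S5 
   S6   S6  S8 
   S7   S8  S7 
 * S8   S8  S8 
(> = start, * = accepting)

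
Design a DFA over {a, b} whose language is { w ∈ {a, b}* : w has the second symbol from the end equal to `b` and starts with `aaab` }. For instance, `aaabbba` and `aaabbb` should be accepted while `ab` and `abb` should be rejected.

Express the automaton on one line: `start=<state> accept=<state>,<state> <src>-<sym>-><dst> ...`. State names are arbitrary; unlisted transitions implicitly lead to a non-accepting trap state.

Handle the two conditions separately and then intersect. The first has 7 states tracking the last 2 symbols read; the second has 6 states tracking whether the input so far still matches the prefix `aaab`. A product state is a pair (one from each), accepting exactly when both do.
13 states suffice.
          a    b  
>  q0     q1   q2 
   q1     q3   q4 
   q2     q5   q6 
   q3     q7   q4 
   q4     q5   q6 
   q5     q8   q4 
   q6     q5   q6 
   q7     q8   q9 
   q8     q8   q4 
   q9    q10  q11 
 * q10   q12   q9 
 * q11   q10  q11 
   q12   q12   q9 
(> = start, * = accepting)

start=q0 accept=q10,q11 q0-a->q1 q0-b->q2 q1-a->q3 q1-b->q4 q2-a->q5 q2-b->q6 q3-a->q7 q3-b->q4 q4-a->q5 q4-b->q6 q5-a->q8 q5-b->q4 q6-a->q5 q6-b->q6 q7-a->q8 q7-b->q9 q8-a->q8 q8-b->q4 q9-a->q10 q9-b->q11 q10-a->q12 q10-b->q9 q11-a->q10 q11-b->q11 q12-a->q12 q12-b->q9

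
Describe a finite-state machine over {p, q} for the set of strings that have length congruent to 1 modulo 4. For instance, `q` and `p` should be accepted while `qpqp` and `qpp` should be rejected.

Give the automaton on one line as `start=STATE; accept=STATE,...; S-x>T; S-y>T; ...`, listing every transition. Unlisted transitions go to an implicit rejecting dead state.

start=s0; accept=s1; s0-p>s1; s0-q>s1; s1-p>s2; s1-q>s2; s2-p>s3; s2-q>s3; s3-p>s0; s3-q>s0

Count input length modulo 4: every symbol advances one step around the cycle s0 → s1 → s2 → s3 → s0. Accept at s1.
4 states suffice.
        p   q  
>  s0   s1  s1 
 * s1   s2  s2 
   s2   s3  s3 
   s3   s0  s0 
(> = start, * = accepting)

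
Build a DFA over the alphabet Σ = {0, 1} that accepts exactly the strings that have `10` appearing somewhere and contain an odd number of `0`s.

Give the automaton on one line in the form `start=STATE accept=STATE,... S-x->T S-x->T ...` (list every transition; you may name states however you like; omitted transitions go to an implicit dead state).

start=A accept=E A-0->B A-1->C B-0->A B-1->D C-0->E C-1->C D-0->C D-1->D E-0->C E-1->E

Handle the two conditions separately and then intersect. The first has 3 states tracking whether and how much of `10` has been seen; the second has 2 states tracking the count of `0`s modulo 2. A product state is a pair (one from each), accepting exactly when both do. Equivalent product states are then merged.
A 5-state machine:
       0  1 
>  A   B  C 
   B   A  D 
   C   E  C 
   D   C  D 
 * E   C  E 
(> = start, * = accepting)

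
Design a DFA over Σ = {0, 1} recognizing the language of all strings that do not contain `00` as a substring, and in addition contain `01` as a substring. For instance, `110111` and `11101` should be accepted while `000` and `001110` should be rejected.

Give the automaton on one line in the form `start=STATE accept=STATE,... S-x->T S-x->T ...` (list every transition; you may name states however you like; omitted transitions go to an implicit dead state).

start=A accept=D,E A-0->B A-1->A B-0->C B-1->D C-0->C C-1->C D-0->E D-1->D E-0->C E-1->D

Run two small machines in parallel and take their product. One (3 states) tracks partial matches of the forbidden pattern `00`; the other (3 states) tracks whether and how much of `01` has been seen. Each combined state is a pair, one component from each; accept when both components accept. Minimizing collapses redundant product states.
5 states suffice.
       0  1 
>  A   B  A 
   B   C  D 
   C   C  C 
 * D   E  D 
 * E   C  D 
(> = start, * = accepting)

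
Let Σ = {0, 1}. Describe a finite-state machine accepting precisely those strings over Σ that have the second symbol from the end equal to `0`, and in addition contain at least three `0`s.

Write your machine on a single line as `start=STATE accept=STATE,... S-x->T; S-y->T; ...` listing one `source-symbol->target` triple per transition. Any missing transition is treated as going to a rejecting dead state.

start=q0; accept=q3,q5; q0-0->q1; q0-1->q0; q1-0->q2; q1-1->q1; q2-0->q3; q2-1->q4; q3-0->q3; q3-1->q5; q4-0->q6; q4-1->q4; q5-0->q6; q5-1->q4; q6-0->q3; q6-1->q5

Handle the two conditions separately and then intersect. One (7 states) tracks the last 2 symbols read; the other (5 states) tracks the count of `0`s, saturating at 4. Each combined state is a pair, one component from each; accept when both components accept. After merging equivalent states the machine shrinks.
A 7-state machine:
        0   1  
>  q0   q1  q0 
   q1   q2  q1 
   q2   q3  q4 
 * q3   q3  q5 
   q4   q6  q4 
 * q5   q6  q4 
   q6   q3  q5 
(> = start, * = accepting)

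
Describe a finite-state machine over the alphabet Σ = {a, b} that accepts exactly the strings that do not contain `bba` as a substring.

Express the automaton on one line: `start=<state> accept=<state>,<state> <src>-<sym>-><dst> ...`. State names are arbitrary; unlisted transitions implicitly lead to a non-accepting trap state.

start=s0 accept=s0,s1,s2 s0-a->s0 s0-b->s1 s1-a->s0 s1-b->s2 s2-a->s3 s2-b->s2 s3-a->s3 s3-b->s3

Track partial matches of the forbidden pattern `bba`. State s3 is a dead state reached once `bba` has occurred; every other state accepts. s0 means no part of `bba` is currently matched.
4 states suffice.
        a   b  
>* s0   s0  s1 
 * s1   s0  s2 
 * s2   s3  s2 
   s3   s3  s3 
(> = start, * = accepting)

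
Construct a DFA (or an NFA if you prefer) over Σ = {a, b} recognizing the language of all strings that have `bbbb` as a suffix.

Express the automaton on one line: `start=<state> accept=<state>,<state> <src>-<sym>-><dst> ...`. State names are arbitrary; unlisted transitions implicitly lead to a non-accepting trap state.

Remember how much of `bbbb` the current input suffix matches. State q0 means no match yet; q1 means the last symbol is `b`; q2 means the last 2 symbols are `bb`; q3 means the last 3 symbols are `bbb`; q4 means the last 4 symbols are `bbbb`. Only q4 accepts. On a mismatch, fall back to the longest proper suffix that is still a prefix of `bbbb`.
5 states suffice.
        a   b  
>  q0   q0  q1 
   q1   q0  q2 
   q2   q0  q3 
   q3   q0  q4 
 * q4   q0  q4 
(> = start, * = accepting)

start=q0 accept=q4 q0-a->q0 q0-b->q1 q1-a->q0 q1-b->q2 q2-a->q0 q2-b->q3 q3-a->q0 q3-b->q4 q4-a->q0 q4-b->q4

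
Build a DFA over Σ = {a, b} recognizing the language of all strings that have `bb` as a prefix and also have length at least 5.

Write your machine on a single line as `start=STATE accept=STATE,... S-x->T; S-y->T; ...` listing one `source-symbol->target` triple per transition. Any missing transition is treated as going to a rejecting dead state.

start=q0; accept=q6; q0-a->q1; q0-b->q2; q1-a->q1; q1-b->q1; q2-a->q1; q2-b->q3; q3-a->q4; q3-b->q4; q4-a->q5; q4-b->q5; q5-a->q6; q5-b->q6; q6-a->q6; q6-b->q6

Build one automaton per condition and run them in lockstep. One (4 states) tracks whether the input so far still matches the prefix `bb`; the other (7 states) tracks the input length, saturating at 6. Each combined state is a pair, one component from each; accept when both components accept. Equivalent product states are then merged.
A 7-state machine:
        a   b  
>  q0   q1  q2 
   q1   q1  q1 
   q2   q1  q3 
   q3   q4  q4 
   q4   q5  q5 
   q5   q6  q6 
 * q6   q6  q6 
(> = start, * = accepting)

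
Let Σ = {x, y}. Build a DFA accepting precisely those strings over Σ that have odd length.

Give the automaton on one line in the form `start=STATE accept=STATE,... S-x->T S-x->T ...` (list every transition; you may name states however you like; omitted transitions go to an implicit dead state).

start=A accept=B A-x->B A-y->B B-x->A B-y->A

Count input length modulo 2: every symbol advances one step around the cycle A → B → A. Accept at B.
A 2-state machine:
       x  y 
>  A   B  B 
 * B   A  A 
(> = start, * = accepting)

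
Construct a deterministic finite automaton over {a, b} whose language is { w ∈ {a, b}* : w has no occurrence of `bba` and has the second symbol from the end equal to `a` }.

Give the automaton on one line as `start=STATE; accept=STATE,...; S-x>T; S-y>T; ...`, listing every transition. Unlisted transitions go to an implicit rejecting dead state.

Run two small machines in parallel and take their product. One (4 states) tracks partial matches of the forbidden pattern `bba`; the other (7 states) tracks the last 2 symbols read. Each combined state is a pair, one component from each; accept when both components accept.
An 11-state machine:
          a    b  
>  q0     q1   q2 
   q1     q3   q4 
   q2     q5   q6 
 * q3     q3   q4 
 * q4     q5   q6 
   q5     q3   q4 
   q6     q7   q6 
   q7     q8   q9 
   q8     q8   q9 
   q9     q7  q10 
   q10    q7  q10 
(> = start, * = accepting)

start=q0; accept=q3,q4; q0-a>q1; q0-b>q2; q1-a>q3; q1-b>q4; q2-a>q5; q2-b>q6; q3-a>q3; q3-b>q4; q4-a>q5; q4-b>q6; q5-a>q3; q5-b>q4; q6-a>q7; q6-b>q6; q7-a>q8; q7-b>q9; q8-a>q8; q8-b>q9; q9-a>q7; q9-b>q10; q10-a>q7; q10-b>q10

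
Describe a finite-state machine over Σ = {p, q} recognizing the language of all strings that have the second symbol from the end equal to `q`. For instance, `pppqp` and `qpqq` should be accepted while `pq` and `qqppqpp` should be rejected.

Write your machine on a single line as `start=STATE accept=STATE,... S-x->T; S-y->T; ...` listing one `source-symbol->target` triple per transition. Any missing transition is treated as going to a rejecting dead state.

A DFA must remember the last 2 symbols (since which symbol is second-to-last isn't known until the input ends). Use one state per possible window of the last ≤2 symbols; accept from those whose window starts with `q`.
With 7 states:
        p   q  
>  s0   s1  s2 
   s1   s3  s4 
   s2   s5  s6 
   s3   s3  s4 
   s4   s5  s6 
 * s5   s3  s4 
 * s6   s5  s6 
(> = start, * = accepting)

start=s0; accept=s5,s6; s0-p->s1; s0-q->s2; s1-p->s3; s1-q->s4; s2-p->s5; s2-q->s6; s3-p->s3; s3-q->s4; s4-p->s5; s4-q->s6; s5-p->s3; s5-q->s4; s6-p->s5; s6-q->s6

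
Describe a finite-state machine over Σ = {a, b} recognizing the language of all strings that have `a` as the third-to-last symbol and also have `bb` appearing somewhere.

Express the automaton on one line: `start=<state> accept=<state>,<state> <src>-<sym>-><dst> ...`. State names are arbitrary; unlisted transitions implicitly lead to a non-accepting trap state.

Build one automaton per condition and run them in lockstep. The first has 15 states tracking the last 3 symbols read; the second has 3 states tracking whether and how much of `bb` has been seen. A product state is a pair (one from each), accepting exactly when both do. After merging equivalent states the machine shrinks.
          a    b  
>  S0     S1   S2 
   S1     S1   S3 
   S2     S1   S4 
   S3     S1   S5 
   S4     S6   S4 
 * S5     S6   S4 
   S6     S7   S8 
   S7     S9  S10 
   S8    S11   S5 
 * S9     S9  S10 
 * S10   S11   S5 
 * S11    S7   S8 
(> = start, * = accepting)

start=S0 accept=S5,S9,S10,S11 S0-a->S1 S0-b->S2 S1-a->S1 S1-b->S3 S2-a->S1 S2-b->S4 S3-a->S1 S3-b->S5 S4-a->S6 S4-b->S4 S5-a->S6 S5-b->S4 S6-a->S7 S6-b->S8 S7-a->S9 S7-b->S10 S8-a->S11 S8-b->S5 S9-a->S9 S9-b->S10 S10-a->S11 S10-b->S5 S11-a->S7 S11-b->S8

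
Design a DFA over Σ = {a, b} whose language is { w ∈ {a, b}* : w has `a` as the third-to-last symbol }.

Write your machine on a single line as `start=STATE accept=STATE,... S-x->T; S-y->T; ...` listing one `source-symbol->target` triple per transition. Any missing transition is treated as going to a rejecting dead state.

start=s0; accept=s7,s8,s9,s10; s0-a->s1; s0-b->s2; s1-a->s3; s1-b->s4; s2-a->s5; s2-b->s6; s3-a->s7; s3-b->s8; s4-a->s9; s4-b->s10; s5-a->s11; s5-b->s12; s6-a->s13; s6-b->s14; s7-a->s7; s7-b->s8; s8-a->s9; s8-b->s10; s9-a->s11; s9-b->s12; s10-a->s13; s10-b->s14; s11-a->s7; s11-b->s8; s12-a->s9; s12-b->s10; s13-a->s11; s13-b->s12; s14-a->s13; s14-b->s14

Because acceptance depends on a position counted from the end, the machine has to buffer the most recent 3 symbols. Make each state the string of the last up-to-3 symbols read; on input `x` shift the window left and append `x`. Accept when the buffered window has length 3 and begins with `a`.
A 15-state machine:
          a    b  
>  s0     s1   s2 
   s1     s3   s4 
   s2     s5   s6 
   s3     s7   s8 
   s4     s9  s10 
   s5    s11  s12 
   s6    s13  s14 
 * s7     s7   s8 
 * s8     s9  s10 
 * s9    s11  s12 
 * s10   s13  s14 
   s11    s7   s8 
   s12    s9  s10 
   s13   s11  s12 
   s14   s13  s14 
(> = start, * = accepting)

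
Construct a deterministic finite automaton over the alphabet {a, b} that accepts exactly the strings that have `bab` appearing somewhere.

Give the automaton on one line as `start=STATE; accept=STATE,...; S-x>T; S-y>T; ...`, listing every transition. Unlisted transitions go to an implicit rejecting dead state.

start=q0; accept=q3; q0-a>q0; q0-b>q1; q1-a>q2; q1-b>q1; q2-a>q0; q2-b>q3; q3-a>q3; q3-b>q3

States q0..q2 record the length of the longest prefix of `bab` that matches the current input suffix. Reaching q3 means `bab` has been seen, and we stay there forever. Accept from q3.
A 4-state machine:
        a   b  
>  q0   q0  q1 
   q1   q2  q1 
   q2   q0  q3 
 * q3   q3  q3 
(> = start, * = accepting)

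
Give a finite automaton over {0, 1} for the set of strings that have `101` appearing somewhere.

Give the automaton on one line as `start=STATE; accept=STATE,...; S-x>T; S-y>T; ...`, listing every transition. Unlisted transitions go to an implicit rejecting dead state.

Track how much of `101` has been matched so far: state S0 is no progress, S3 is the absorbing accept state reached once `101` has occurred. Intermediate states record partial matches; on a mismatch, fall back to the longest reusable overlap.
        0   1  
>  S0   S0  S1 
   S1   S2  S1 
   S2   S0  S3 
 * S3   S3  S3 
(> = start, * = accepting)

start=S0; accept=S3; S0-0>S0; S0-1>S1; S1-0>S2; S1-1>S1; S2-0>S0; S2-1>S3; S3-0>S3; S3-1>S3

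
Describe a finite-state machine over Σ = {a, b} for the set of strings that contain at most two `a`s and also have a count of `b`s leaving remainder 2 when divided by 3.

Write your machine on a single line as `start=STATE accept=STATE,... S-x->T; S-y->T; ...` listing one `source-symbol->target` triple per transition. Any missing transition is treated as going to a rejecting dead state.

Build one automaton per condition and run them in lockstep. One (4 states) tracks the count of `a`s, saturating at 3; the other (3 states) tracks the count of `b`s modulo 3. Each combined state is a pair, one component from each; accept when both components accept.
          a    b  
>  q0     q1   q2 
   q1     q3   q4 
   q2     q4   q5 
   q3     q6   q7 
   q4     q7   q8 
 * q5     q8   q0 
   q6     q6   q9 
   q7     q9  q10 
 * q8    q10   q1 
   q9     q9  q11 
 * q10   q11   q3 
   q11   q11   q6 
(> = start, * = accepting)

start=q0; accept=q5,q8,q10; q0-a->q1; q0-b->q2; q1-a->q3; q1-b->q4; q2-a->q4; q2-b->q5; q3-a->q6; q3-b->q7; q4-a->q7; q4-b->q8; q5-a->q8; q5-b->q0; q6-a->q6; q6-b->q9; q7-a->q9; q7-b->q10; q8-a->q10; q8-b->q1; q9-a->q9; q9-b->q11; q10-a->q11; q10-b->q3; q11-a->q11; q11-b->q6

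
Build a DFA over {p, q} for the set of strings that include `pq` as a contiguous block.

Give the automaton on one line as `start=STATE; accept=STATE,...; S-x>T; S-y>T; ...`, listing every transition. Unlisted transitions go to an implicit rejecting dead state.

start=A; accept=C; A-p>B; A-q>A; B-p>B; B-q>C; C-p>C; C-q>C

States A..B record the length of the longest prefix of `pq` that matches the current input suffix. Reaching C means `pq` has been seen, and we stay there forever. Accept from C.
With 3 states:
       p  q 
>  A   B  A 
   B   B  C 
 * C   C  C 
(> = start, * = accepting)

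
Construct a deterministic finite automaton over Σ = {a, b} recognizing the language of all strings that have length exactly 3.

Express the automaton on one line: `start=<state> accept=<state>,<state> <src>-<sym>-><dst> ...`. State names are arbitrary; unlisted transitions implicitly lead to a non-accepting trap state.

start=q0 accept=q3 q0-a->q1 q0-b->q1 q1-a->q2 q1-b->q2 q2-a->q3 q2-b->q3 q3-a->q4 q3-b->q4 q4-a->q4 q4-b->q4

We only need to distinguish lengths 0, 1, …, 3, and '>3'. Chain q0 → q1 → q2 → q3 → q4 on every symbol, with q4 looping. Accepting states: {q3}.
A 5-state machine:
        a   b  
>  q0   q1  q1 
   q1   q2  q2 
   q2   q3  q3 
 * q3   q4  q4 
   q4   q4  q4 
(> = start, * = accepting)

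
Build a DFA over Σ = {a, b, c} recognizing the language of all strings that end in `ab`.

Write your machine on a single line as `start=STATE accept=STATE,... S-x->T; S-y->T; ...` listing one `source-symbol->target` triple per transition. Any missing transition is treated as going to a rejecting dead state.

start=q0; accept=q2; q0-a->q1; q0-b->q0; q0-c->q0; q1-a->q1; q1-b->q2; q1-c->q0; q2-a->q1; q2-b->q0; q2-c->q0

Remember how much of `ab` the current input suffix matches. State q0 means no match yet; q1 means the last symbol is `a`; q2 means the last 2 symbols are `ab`. Only q2 accepts. On a mismatch, fall back to the longest proper suffix that is still a prefix of `ab`.
A 3-state machine:
        a   b   c  
>  q0   q1  q0  q0 
   q1   q1  q2  q0 
 * q2   q1  q0  q0 
(> = start, * = accepting)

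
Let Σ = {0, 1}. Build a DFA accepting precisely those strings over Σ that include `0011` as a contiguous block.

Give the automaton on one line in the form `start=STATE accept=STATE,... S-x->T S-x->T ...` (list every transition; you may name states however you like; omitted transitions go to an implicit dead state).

States q0..q3 record the length of the longest prefix of `0011` that matches the current input suffix. Reaching q4 means `0011` has been seen, and we stay there forever. Accept from q4.
5 states suffice.
        0   1  
>  q0   q1  q0 
   q1   q2  q0 
   q2   q2  q3 
   q3   q1  q4 
 * q4   q4  q4 
(> = start, * = accepting)

start=q0 accept=q4 q0-0->q1 q0-1->q0 q1-0->q2 q1-1->q0 q2-0->q2 q2-1->q3 q3-0->q1 q3-1->q4 q4-0->q4 q4-1->q4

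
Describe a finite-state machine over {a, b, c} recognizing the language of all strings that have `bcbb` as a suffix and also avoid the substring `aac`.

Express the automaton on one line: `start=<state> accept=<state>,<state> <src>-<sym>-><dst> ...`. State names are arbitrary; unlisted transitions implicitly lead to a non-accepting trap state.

start=s0 accept=s7 s0-a->s1 s0-b->s2 s0-c->s0 s1-a->s3 s1-b->s2 s1-c->s0 s2-a->s1 s2-b->s2 s2-c->s4 s3-a->s3 s3-b->s2 s3-c->s5 s4-a->s1 s4-b->s6 s4-c->s0 s5-a->s5 s5-b->s5 s5-c->s5 s6-a->s1 s6-b->s7 s6-c->s4 s7-a->s1 s7-b->s2 s7-c->s4

Handle the two conditions separately and then intersect. One (5 states) tracks how much of the suffix `bcbb` has currently been matched; the other (4 states) tracks partial matches of the forbidden pattern `aac`. Each combined state is a pair, one component from each; accept when both components accept. After merging equivalent states the machine shrinks.
With 8 states:
        a   b   c  
>  s0   s1  s2  s0 
   s1   s3  s2  s0 
   s2   s1  s2  s4 
   s3   s3  s2  s5 
   s4   s1  s6  s0 
   s5   s5  s5  s5 
   s6   s1  s7  s4 
 * s7   s1  s2  s4 
(> = start, * = accepting)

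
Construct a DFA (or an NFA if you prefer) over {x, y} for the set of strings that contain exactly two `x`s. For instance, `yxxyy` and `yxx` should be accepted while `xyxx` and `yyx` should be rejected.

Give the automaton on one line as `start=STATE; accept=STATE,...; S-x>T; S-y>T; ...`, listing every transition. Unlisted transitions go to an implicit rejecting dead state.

start=s0; accept=s2; s0-x>s1; s0-y>s0; s1-x>s2; s1-y>s1; s2-x>s3; s2-y>s2; s3-x>s3; s3-y>s3

Only the number of `x`s matters, and only up to 3. Make a chain s0 → s1 → s2 → s3 advanced by each `x` (with s3 absorbing); every other symbol self-loops. The accepting set is {s2}.
With 4 states:
        x   y  
>  s0   s1  s0 
   s1   s2  s1 
 * s2   s3  s2 
   s3   s3  s3 
(> = start, * = accepting)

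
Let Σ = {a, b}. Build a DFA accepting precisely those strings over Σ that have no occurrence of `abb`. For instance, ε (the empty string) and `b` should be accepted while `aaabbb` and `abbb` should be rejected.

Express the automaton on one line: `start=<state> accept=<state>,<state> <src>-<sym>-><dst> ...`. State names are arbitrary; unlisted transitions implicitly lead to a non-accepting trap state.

Track partial matches of the forbidden pattern `abb`. State q3 is a dead state reached once `abb` has occurred; every other state accepts. q0 means no part of `abb` is currently matched.
4 states suffice.
        a   b  
>* q0   q1  q0 
 * q1   q1  q2 
 * q2   q1  q3 
   q3   q3  q3 
(> = start, * = accepting)

start=q0 accept=q0,q1,q2 q0-a->q1 q0-b->q0 q1-a->q1 q1-b->q2 q2-a->q1 q2-b->q3 q3-a->q3 q3-b->q3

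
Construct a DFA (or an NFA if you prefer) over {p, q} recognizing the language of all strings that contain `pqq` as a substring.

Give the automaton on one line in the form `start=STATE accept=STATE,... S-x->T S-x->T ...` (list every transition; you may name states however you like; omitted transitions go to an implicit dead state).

States s0..s2 record the length of the longest prefix of `pqq` that matches the current input suffix. Reaching s3 means `pqq` has been seen, and we stay there forever. Accept from s3.
        p   q  
>  s0   s1  s0 
   s1   s1  s2 
   s2   s1  s3 
 * s3   s3  s3 
(> = start, * = accepting)

start=s0 accept=s3 s0-p->s1 s0-q->s0 s1-p->s1 s1-q->s2 s2-p->s1 s2-q->s3 s3-p->s3 s3-q->s3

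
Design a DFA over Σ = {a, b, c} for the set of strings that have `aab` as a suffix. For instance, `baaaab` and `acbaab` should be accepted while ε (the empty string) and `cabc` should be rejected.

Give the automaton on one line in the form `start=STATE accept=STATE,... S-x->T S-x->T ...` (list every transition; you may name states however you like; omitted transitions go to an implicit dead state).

start=S0 accept=S3 S0-a->S1 S0-b->S0 S0-c->S0 S1-a->S2 S1-b->S0 S1-c->S0 S2-a->S2 S2-b->S3 S2-c->S0 S3-a->S1 S3-b->S0 S3-c->S0

Let each state record the length of the longest suffix of the input read so far that is also a prefix of `aab`. S1 means the last symbol is `a`; S2 means the last 2 symbols are `aa`; S3 means the last 3 symbols are `aab`. Accept only at S3, where the string currently ends in `aab`.
With 4 states:
        a   b   c  
>  S0   S1  S0  S0 
   S1   S2  S0  S0 
   S2   S2  S3  S0 
 * S3   S1  S0  S0 
(> = start, * = accepting)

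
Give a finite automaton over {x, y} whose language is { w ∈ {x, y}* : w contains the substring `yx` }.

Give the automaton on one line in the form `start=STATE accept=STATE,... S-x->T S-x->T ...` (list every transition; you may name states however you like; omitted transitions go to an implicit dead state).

States A..B record the length of the longest prefix of `yx` that matches the current input suffix. Reaching C means `yx` has been seen, and we stay there forever. Accept from C.
With 3 states:
       x  y 
>  A   A  B 
   B   C  B 
 * C   C  C 
(> = start, * = accepting)

start=A accept=C A-x->A A-y->B B-x->C B-y->B C-x->C C-y->C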